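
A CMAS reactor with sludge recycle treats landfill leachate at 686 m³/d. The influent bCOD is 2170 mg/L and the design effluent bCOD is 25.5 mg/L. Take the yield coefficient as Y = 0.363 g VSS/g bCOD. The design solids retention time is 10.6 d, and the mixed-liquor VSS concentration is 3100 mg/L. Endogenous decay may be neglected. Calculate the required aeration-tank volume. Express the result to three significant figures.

Biomass mass balance (decay neglected): V·X = Y·Q·(S₀ − S)·θ_c, so V = 0.363 × 686 × (2170 − 25.5) × 10.6 / 3100 = 1826 m³.

V ≈ 1830 m³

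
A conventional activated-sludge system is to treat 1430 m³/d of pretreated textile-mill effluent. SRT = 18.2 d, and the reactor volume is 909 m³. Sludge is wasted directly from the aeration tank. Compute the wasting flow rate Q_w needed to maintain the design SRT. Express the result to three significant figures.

For wasting at MLVSS concentration, Q_w = V/θ_c = 909.0/18.2 = 49.95 m³/d.

Q_w ≈ 49.9 m³/d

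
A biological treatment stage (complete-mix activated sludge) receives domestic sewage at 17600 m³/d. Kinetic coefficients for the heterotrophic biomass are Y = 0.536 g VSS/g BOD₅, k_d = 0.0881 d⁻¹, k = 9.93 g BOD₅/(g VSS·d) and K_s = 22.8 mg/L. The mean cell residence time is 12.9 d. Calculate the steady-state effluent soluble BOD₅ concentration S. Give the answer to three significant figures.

S ≈ 0.732 mg/L

Effluent substrate depends only on kinetics and SRT: S = K_s(1 + k_d θ_c) / [θ_c(Yk − k_d) − 1] = 22.8 × (1 + 0.0881 × 12.9) / [12.9 × (0.536 × 9.93 − 0.0881) − 1] = 48.71 / 66.52 = 0.7323 mg/L.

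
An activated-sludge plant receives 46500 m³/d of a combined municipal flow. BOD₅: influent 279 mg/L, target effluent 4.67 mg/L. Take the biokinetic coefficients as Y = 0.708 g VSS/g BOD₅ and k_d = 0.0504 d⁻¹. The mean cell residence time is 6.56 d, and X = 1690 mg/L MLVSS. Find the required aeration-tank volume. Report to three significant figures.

V ≈ 26300 m³

From the SRT design equation V = Y Q (S₀−S) θ_c / [X (1 + k_d θ_c)] = 0.708 × 46500 × (279 − 4.67) × 6.56 / [1690 × (1 + 0.0504 × 6.56)] = 5.92×10^7 / 2249 = 26346 m³.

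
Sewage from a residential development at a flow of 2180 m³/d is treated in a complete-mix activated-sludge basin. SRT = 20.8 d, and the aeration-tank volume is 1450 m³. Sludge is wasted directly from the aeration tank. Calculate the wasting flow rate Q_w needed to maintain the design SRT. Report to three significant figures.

Wasting from the aeration tank: Q_w = V / θ_c = 1450 / 20.8 = 69.71 m³/d.

Q_w ≈ 69.7 m³/d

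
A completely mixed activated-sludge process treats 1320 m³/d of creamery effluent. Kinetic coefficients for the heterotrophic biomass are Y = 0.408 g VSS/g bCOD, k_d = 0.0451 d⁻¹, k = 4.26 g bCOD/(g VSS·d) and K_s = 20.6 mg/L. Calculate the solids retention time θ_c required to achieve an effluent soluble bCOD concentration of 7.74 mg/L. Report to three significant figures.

From 1/θ_c = Y·k·S/(K_s + S) − k_d: Y·k·S/(K_s+S) = 0.408 × 4.26 × 7.74 / (20.6 + 7.74) = 0.4747 d⁻¹.
1/θ_c = 0.4747 − 0.0451 = 0.4296 d⁻¹, so θ_c = 2.328 d.

θ_c ≈ 2.33 d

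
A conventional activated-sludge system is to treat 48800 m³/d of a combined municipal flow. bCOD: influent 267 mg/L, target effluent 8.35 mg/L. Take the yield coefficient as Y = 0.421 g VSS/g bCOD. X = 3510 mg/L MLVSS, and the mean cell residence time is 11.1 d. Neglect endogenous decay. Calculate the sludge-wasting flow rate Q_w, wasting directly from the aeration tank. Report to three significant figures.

Q_w ≈ 1510 m³/d

V·X = Y·Q·ΔS·θ_c gives V = 0.421 × 48800 × (267 − 8.35) × 11.1 / 3510 = 16805 m³.
With mixed-liquor wasting, θ_c = V/Q_w, so Q_w = V/θ_c = 16805/11.1 = 1514 m³/d.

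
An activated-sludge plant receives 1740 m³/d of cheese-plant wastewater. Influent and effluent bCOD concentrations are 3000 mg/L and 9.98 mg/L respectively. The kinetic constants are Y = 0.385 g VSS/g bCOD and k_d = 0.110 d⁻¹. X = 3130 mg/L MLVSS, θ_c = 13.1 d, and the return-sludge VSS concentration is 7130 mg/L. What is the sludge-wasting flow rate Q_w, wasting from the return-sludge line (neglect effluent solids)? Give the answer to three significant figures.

Q_w ≈ 115 m³/d

From the SRT design equation V = Y Q (S₀−S) θ_c / [X (1 + k_d θ_c)] = 0.385 × 1740 × (3000 − 9.98) × 13.1 / [3130 × (1 + 0.110 × 13.1)] = 2.62×10^7 / 7640 = 3434 m³.
θ_c = V·X/(Q_w·X_r) when wasting from the recycle, so Q_w = V·X/(θ_c·X_r) = 3434 × 3130 / (13.1 × 7130) = 115.1 m³/d.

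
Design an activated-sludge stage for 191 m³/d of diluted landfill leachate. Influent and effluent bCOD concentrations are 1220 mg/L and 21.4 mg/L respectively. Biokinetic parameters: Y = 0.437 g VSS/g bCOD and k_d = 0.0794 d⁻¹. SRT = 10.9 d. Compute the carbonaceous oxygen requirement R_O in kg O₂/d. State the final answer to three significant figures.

Y_obs = Y / (1 + k_d θ_c) = 0.437 / (1 + 0.0794 × 10.9) = 0.437 / 1.865 = 0.2343.
Mass of bCOD removed per day: Q(S₀ − S) = 191 × 1199 g/m³ = 228.9 kg/d.
Biomass synthesised: P_X = Y_obs × 228.9 = 53.63 kg VSS/d.
Carbonaceous O₂ demand = substrate oxidised − cell-mass equivalent = 228.9 − 1.42 × 53.63 = 152.8 kg O₂/d.

R_O ≈ 153 kg O₂/d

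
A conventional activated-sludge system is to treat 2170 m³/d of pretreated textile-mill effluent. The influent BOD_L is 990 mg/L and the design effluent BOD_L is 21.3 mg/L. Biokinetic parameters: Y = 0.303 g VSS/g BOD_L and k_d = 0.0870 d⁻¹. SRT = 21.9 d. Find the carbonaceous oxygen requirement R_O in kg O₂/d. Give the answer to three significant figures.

Y_obs = Y / (1 + k_d θ_c) = 0.303 / (1 + 0.0870 × 21.9) = 0.303 / 2.905 = 0.1043.
Mass of BOD_L removed per day: Q(S₀ − S) = 2170 × 968.7 g/m³ = 2102 kg/d.
Biomass synthesised: P_X = Y_obs × 2102 = 219.2 kg VSS/d.
R_O = Q·(S₀ − S) − 1.42·P_X = 2102 − 1.42 × 219.2 = 1791 kg O₂/d.

R_O ≈ 1790 kg O₂/d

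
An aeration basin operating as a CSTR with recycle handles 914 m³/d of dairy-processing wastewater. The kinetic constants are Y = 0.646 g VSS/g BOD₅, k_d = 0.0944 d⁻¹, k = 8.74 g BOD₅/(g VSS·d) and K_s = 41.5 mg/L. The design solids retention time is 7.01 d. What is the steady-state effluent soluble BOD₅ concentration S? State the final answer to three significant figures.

S ≈ 1.82 mg/L

From the Monod/SRT balance for a CMAS, S = K_s·(1+k_d θ_c)/[θ_c·(Y k − k_d) − 1] = 41.5 × (1 + 0.0944 × 7.01) / [7.01 × (0.646 × 8.74 − 0.0944) − 1] = 68.96 / 37.92 = 1.819 mg/L.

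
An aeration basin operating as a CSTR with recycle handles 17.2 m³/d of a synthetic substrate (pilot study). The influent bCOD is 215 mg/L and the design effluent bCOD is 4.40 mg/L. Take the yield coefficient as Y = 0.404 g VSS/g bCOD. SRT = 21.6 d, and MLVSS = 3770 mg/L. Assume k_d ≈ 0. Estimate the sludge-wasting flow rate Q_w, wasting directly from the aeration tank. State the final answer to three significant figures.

Q_w ≈ 0.388 m³/d

Biomass mass balance (decay neglected): V·X = Y·Q·(S₀ − S)·θ_c, so V = 0.404 × 17.2 × (215 − 4.40) × 21.6 / 3770 = 8.385 m³.
For wasting at MLVSS concentration, Q_w = V/θ_c = 8.385/21.6 = 0.3882 m³/d.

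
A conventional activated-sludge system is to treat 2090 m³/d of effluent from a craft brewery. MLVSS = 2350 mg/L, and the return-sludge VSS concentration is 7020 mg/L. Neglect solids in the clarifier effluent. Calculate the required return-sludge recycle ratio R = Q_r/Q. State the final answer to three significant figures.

R = Q_r/Q = X/(X_r − X) = 2350 / (7020 − 2350) = 0.5032.

R ≈ 0.503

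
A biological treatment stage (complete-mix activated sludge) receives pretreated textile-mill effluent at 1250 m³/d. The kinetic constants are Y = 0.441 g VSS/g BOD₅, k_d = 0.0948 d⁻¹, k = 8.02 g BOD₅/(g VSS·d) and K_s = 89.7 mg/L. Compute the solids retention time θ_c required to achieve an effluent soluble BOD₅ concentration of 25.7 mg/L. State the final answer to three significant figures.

Specific growth rate at S = 25.7 mg/L: μ = YkS/(K_s+S) = 0.441·8.02·25.7/(89.7+25.7) = 0.7877 d⁻¹.
1/θ_c = 0.7877 − 0.0948 = 0.6929 d⁻¹, so θ_c = 1.443 d.

θ_c ≈ 1.44 d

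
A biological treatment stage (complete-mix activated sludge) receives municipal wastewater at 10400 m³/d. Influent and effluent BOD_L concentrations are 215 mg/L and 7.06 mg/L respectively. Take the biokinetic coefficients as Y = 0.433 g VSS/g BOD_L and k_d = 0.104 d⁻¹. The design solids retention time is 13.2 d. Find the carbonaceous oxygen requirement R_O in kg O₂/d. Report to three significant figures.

R_O ≈ 1600 kg O₂/d

Y_obs = Y / (1 + k_d θ_c) = 0.433 / (1 + 0.104 × 13.2) = 0.433 / 2.373 = 0.1825.
Mass of BOD_L removed per day: Q(S₀ − S) = 10400 × 207.9 g/m³ = 2163 kg/d.
Biomass synthesised: P_X = Y_obs × 2163 = 394.6 kg VSS/d.
R_O = Q·(S₀ − S) − 1.42·P_X = 2163 − 1.42 × 394.6 = 1602 kg O₂/d.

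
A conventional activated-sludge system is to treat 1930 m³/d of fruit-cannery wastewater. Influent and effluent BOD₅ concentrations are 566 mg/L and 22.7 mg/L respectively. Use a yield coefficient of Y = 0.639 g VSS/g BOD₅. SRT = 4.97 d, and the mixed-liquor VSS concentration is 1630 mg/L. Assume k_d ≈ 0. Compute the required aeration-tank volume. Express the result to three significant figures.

V ≈ 2040 m³

With k_d = 0 the design equation reduces to V = Y Q (S₀−S) θ_c / X = 0.639 × 1930 × (566 − 22.7) × 4.97 / 1630 = 2043 m³.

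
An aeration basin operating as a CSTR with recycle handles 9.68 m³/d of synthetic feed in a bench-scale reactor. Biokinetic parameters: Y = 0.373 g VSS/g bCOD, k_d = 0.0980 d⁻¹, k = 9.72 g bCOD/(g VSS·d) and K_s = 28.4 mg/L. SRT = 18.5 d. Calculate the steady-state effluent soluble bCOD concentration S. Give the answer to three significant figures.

Effluent substrate depends only on kinetics and SRT: S = K_s(1 + k_d θ_c) / [θ_c(Yk − k_d) − 1] = 28.4 × (1 + 0.0980 × 18.5) / [18.5 × (0.373 × 9.72 − 0.0980) − 1] = 79.89 / 64.26 = 1.243 mg/L.

S ≈ 1.24 mg/L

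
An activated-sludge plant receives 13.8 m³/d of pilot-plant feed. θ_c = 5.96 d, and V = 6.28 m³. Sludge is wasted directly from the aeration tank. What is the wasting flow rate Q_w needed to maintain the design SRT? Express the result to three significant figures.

Wasting from the aeration tank: Q_w = V / θ_c = 6.280 / 5.96 = 1.054 m³/d.

Q_w ≈ 1.05 m³/d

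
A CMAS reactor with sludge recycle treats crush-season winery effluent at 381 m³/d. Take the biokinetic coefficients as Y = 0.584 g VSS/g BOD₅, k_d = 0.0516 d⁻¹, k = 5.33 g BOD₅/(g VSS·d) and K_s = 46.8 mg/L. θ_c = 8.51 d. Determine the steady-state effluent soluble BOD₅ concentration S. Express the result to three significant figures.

S ≈ 2.69 mg/L

From the Monod/SRT balance for a CMAS, S = K_s·(1+k_d θ_c)/[θ_c·(Y k − k_d) − 1] = 46.8 × (1 + 0.0516 × 8.51) / [8.51 × (0.584 × 5.33 − 0.0516) − 1] = 67.35 / 25.05 = 2.689 mg/L.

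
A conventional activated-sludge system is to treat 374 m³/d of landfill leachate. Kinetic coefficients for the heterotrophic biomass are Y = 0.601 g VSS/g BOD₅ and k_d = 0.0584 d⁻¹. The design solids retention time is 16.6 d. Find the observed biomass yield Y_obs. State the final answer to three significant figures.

Y_obs ≈ 0.305 g VSS/g BOD₅

Observed yield with endogenous decay: Y_obs = Y / (1 + k_d·θ_c) = 0.601 / (1 + 0.0584 × 16.6) = 0.601 / 1.969 = 0.3052 g VSS/g BOD₅.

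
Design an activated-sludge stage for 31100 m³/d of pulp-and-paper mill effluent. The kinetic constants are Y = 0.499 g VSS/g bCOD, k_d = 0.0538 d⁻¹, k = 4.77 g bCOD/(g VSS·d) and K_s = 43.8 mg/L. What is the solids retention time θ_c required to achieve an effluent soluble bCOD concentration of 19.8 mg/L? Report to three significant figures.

From 1/θ_c = Y·k·S/(K_s + S) − k_d: Y·k·S/(K_s+S) = 0.499 × 4.77 × 19.8 / (43.8 + 19.8) = 0.7410 d⁻¹.
Then 1/θ_c = μ − k_d = 0.7410 − 0.0538 = 0.6872 d⁻¹, giving θ_c = 1.455 d.

θ_c ≈ 1.46 d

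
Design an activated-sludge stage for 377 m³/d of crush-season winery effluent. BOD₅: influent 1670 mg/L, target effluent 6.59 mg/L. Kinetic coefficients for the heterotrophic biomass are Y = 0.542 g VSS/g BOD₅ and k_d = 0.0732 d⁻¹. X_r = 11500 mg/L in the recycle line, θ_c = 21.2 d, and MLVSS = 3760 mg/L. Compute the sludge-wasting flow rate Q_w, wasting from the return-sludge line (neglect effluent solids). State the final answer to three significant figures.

Q_w ≈ 11.6 m³/d

Steady-state biomass mass balance: V·X·(1 + k_d·θ_c) = Y·Q·(S₀ − S)·θ_c, so V = 0.542 × 377 × (1670 − 6.59) × 21.2 / [3760 × (1 + 0.0732 × 21.2)] = 7.21×10^6 / 9595 = 751.0 m³.
Wasting from the return line (neglecting effluent solids): Q_w = V·X / (θ_c·X_r) = 751.0 × 3760 / (21.2 × 11500) = 11.58 m³/d.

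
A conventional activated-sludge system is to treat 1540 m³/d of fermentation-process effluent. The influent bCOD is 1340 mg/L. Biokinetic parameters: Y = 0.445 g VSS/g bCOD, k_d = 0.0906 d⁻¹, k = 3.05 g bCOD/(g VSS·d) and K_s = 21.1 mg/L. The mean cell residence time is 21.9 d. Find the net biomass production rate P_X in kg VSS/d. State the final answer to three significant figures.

P_X ≈ 307 kg VSS/d

For a completely mixed reactor with recycle the Lawrence–McCarty relation gives S = K_s·(1 + k_d·θ_c) / [θ_c·(Y·k − k_d) − 1] = 21.1 × (1 + 0.0906 × 21.9) / [21.9 × (0.445 × 3.05 − 0.0906) − 1] = 62.97 / 26.74 = 2.355 mg/L.
Observed yield with endogenous decay: Y_obs = Y / (1 + k_d·θ_c) = 0.445 / (1 + 0.0906 × 21.9) = 0.445 / 2.984 = 0.1491 g VSS/g bCOD.
Mass of bCOD removed per day: Q(S₀ − S) = 1540 × 1338 g/m³ = 2060 kg/d.
P_X = Y_obs · Q(S₀ − S) = 0.1491 × 2060 = 307.2 kg VSS/d.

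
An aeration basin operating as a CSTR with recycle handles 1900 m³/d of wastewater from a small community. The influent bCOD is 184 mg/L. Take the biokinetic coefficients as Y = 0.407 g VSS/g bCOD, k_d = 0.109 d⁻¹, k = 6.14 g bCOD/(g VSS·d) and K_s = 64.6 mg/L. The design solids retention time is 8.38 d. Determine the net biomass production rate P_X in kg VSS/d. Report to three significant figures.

P_X ≈ 71.7 kg VSS/d

From the Monod/SRT balance for a CMAS, S = K_s·(1+k_d θ_c)/[θ_c·(Y k − k_d) − 1] = 64.6 × (1 + 0.109 × 8.38) / [8.38 × (0.407 × 6.14 − 0.109) − 1] = 123.6 / 19.03 = 6.496 mg/L.
Correct the yield for decay: Y_obs = Y/(1 + k_d θ_c) = 0.407 / (1 + 0.109 × 8.38) = 0.407 / 1.913 = 0.2127.
Substrate removed = Q·(S₀ − S) = 1900 m³/d × (184 − 6.50) g/m³ = 3.37×10^5 g/d = 337.2 kg/d.
So the net sludge growth is P_X = 0.2127 × 337.2 = 71.74 kg VSS/d.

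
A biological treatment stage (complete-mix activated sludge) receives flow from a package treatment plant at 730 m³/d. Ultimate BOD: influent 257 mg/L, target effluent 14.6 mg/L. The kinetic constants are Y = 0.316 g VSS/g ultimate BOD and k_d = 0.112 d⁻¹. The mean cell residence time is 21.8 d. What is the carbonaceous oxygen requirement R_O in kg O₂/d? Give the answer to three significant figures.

The observed yield is Y_obs = Y/(1 + k_d·θ_c) = 0.316 / (1 + 0.112 × 21.8) = 0.316 / 3.442 = 0.09182 g VSS per g ultimate BOD removed.
Substrate removed = Q·(S₀ − S) = 730 m³/d × (257 − 14.6) g/m³ = 1.77×10^5 g/d = 177.0 kg/d.
P_X = Y_obs·Q·(S₀ − S) = 0.09182 × 177.0 = 16.25 kg VSS/d.
R_O = Q·ΔS − 1.42 P_X = 177.0 − 23.07 = 153.9 kg O₂/d.

R_O ≈ 154 kg O₂/d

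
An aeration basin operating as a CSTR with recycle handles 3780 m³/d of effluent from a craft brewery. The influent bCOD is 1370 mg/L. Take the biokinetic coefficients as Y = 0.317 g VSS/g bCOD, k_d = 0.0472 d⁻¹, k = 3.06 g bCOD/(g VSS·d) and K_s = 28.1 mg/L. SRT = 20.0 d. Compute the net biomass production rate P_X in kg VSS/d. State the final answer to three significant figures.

Effluent substrate depends only on kinetics and SRT: S = K_s(1 + k_d θ_c) / [θ_c(Yk − k_d) − 1] = 28.1 × (1 + 0.0472 × 20.0) / [20.0 × (0.317 × 3.06 − 0.0472) − 1] = 54.63 / 17.46 = 3.129 mg/L.
Y_obs = Y / (1 + k_d θ_c) = 0.317 / (1 + 0.0472 × 20.0) = 0.317 / 1.944 = 0.1631.
Substrate removed = Q·(S₀ − S) = 3780 m³/d × (1370 − 3.13) g/m³ = 5.17×10^6 g/d = 5167 kg/d.
Net biomass production P_X = Y_obs × Q·(S₀ − S) = 0.1631 × 5167 = 842.5 kg VSS/d.

P_X ≈ 843 kg VSS/d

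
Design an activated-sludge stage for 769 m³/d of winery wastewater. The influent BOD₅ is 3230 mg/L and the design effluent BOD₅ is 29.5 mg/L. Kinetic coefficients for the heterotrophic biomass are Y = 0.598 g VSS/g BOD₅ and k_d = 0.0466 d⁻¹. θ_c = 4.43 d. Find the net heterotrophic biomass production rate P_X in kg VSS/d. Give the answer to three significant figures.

P_X ≈ 1220 kg VSS/d

Correct the yield for decay: Y_obs = Y/(1 + k_d θ_c) = 0.598 / (1 + 0.0466 × 4.43) = 0.598 / 1.206 = 0.4957.
ΔS = 3230 − 29.5 = 3200 mg/L, so the substrate removal rate is 769 × 3200/1000 = 2461 kg BOD₅/d.
So the net sludge growth is P_X = 0.4957 × 2461 = 1220 kg VSS/d.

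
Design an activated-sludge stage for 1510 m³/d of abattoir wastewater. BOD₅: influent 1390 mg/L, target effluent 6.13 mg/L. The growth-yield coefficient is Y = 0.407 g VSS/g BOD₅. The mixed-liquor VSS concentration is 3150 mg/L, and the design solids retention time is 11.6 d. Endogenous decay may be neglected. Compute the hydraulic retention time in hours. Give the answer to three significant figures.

τ ≈ 49.8 h

With k_d = 0 the design equation reduces to V = Y Q (S₀−S) θ_c / X = 0.407 × 1510 × (1390 − 6.13) × 11.6 / 3150 = 3132 m³.
τ = V/Q = 3132/1510 = 2.074 d, or 49.78 h.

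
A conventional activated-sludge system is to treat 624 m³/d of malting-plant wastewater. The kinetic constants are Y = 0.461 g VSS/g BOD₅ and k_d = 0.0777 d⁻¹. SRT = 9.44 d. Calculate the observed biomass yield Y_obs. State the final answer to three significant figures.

Correct the yield for decay: Y_obs = Y/(1 + k_d θ_c) = 0.461 / (1 + 0.0777 × 9.44) = 0.461 / 1.733 = 0.2659.

Y_obs ≈ 0.266 g VSS/g BOD₅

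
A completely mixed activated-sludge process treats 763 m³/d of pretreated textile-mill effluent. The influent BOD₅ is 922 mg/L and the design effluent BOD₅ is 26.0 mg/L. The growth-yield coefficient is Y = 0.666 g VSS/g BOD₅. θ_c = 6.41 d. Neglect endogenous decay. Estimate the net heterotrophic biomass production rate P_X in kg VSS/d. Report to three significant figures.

P_X ≈ 455 kg VSS/d

Since k_d ≈ 0, Y_obs = Y = 0.666 g VSS/g BOD₅.
Substrate removed = Q·(S₀ − S) = 763 m³/d × (922 − 26.0) g/m³ = 6.84×10^5 g/d = 683.6 kg/d.
Net biomass production P_X = Y_obs × Q·(S₀ − S) = 0.6660 × 683.6 = 455.3 kg VSS/d.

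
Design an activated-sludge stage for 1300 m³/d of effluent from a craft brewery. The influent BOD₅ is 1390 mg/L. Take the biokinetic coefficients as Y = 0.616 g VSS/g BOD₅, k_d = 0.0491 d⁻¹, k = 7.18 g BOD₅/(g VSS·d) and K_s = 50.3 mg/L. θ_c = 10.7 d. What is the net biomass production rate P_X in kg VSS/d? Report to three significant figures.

From the Monod/SRT balance for a CMAS, S = K_s·(1+k_d θ_c)/[θ_c·(Y k − k_d) − 1] = 50.3 × (1 + 0.0491 × 10.7) / [10.7 × (0.616 × 7.18 − 0.0491) − 1] = 76.73 / 45.80 = 1.675 mg/L.
Y_obs = Y / (1 + k_d θ_c) = 0.616 / (1 + 0.0491 × 10.7) = 0.616 / 1.525 = 0.4038.
Q·(S₀ − S) = 1300 × (1390 − 1.68) × 10⁻³ = 1805 kg/d removed.
Net biomass production P_X = Y_obs × Q·(S₀ − S) = 0.4038 × 1805 = 728.9 kg VSS/d.

P_X ≈ 729 kg VSS/d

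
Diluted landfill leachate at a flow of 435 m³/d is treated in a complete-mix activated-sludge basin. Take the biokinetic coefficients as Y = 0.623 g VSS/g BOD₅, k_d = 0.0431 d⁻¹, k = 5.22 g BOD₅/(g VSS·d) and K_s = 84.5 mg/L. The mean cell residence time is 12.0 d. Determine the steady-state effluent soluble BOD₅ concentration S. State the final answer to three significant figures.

From the Monod/SRT balance for a CMAS, S = K_s·(1+k_d θ_c)/[θ_c·(Y k − k_d) − 1] = 84.5 × (1 + 0.0431 × 12.0) / [12.0 × (0.623 × 5.22 − 0.0431) − 1] = 128.2 / 37.51 = 3.418 mg/L.

S ≈ 3.42 mg/L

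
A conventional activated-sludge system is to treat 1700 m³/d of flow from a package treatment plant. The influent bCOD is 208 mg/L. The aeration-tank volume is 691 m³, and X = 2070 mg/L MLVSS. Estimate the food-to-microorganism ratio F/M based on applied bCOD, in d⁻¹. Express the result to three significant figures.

F/M ≈ 0.247 d⁻¹

Food-to-microorganism ratio F/M = Q S₀ / (V X) = 1700 × 208 / (691.0 × 2070) = 0.2472 d⁻¹.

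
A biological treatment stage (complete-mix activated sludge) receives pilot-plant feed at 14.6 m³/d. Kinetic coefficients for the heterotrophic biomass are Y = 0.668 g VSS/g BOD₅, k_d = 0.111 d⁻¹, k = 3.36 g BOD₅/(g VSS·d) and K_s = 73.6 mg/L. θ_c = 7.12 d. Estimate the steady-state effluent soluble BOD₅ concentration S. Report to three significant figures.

S ≈ 9.29 mg/L

From the Monod/SRT balance for a CMAS, S = K_s·(1+k_d θ_c)/[θ_c·(Y k − k_d) − 1] = 73.6 × (1 + 0.111 × 7.12) / [7.12 × (0.668 × 3.36 − 0.111) − 1] = 131.8 / 14.19 = 9.286 mg/L.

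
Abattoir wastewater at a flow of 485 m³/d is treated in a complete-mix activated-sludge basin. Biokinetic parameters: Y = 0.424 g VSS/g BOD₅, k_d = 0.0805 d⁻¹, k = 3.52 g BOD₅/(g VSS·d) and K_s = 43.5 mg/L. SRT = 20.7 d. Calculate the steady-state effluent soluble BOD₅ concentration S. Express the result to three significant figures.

S ≈ 4.11 mg/L

Effluent substrate depends only on kinetics and SRT: S = K_s(1 + k_d θ_c) / [θ_c(Yk − k_d) − 1] = 43.5 × (1 + 0.0805 × 20.7) / [20.7 × (0.424 × 3.52 − 0.0805) − 1] = 116.0 / 28.23 = 4.109 mg/L.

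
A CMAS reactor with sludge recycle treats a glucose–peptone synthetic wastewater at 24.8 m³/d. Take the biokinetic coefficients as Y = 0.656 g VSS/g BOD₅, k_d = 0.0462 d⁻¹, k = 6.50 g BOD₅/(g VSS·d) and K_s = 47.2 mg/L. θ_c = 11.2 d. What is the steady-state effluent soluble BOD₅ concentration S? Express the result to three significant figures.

S ≈ 1.55 mg/L

For a completely mixed reactor with recycle the Lawrence–McCarty relation gives S = K_s·(1 + k_d·θ_c) / [θ_c·(Y·k − k_d) − 1] = 47.2 × (1 + 0.0462 × 11.2) / [11.2 × (0.656 × 6.50 − 0.0462) − 1] = 71.62 / 46.24 = 1.549 mg/L.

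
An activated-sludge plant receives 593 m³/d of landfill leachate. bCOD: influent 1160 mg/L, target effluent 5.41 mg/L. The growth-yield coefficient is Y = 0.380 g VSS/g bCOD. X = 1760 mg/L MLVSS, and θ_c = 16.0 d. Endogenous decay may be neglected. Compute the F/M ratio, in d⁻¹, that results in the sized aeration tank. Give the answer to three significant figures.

F/M ≈ 0.165 d⁻¹

With k_d = 0 the design equation reduces to V = Y Q (S₀−S) θ_c / X = 0.380 × 593 × (1160 − 5.41) × 16.0 / 1760 = 2365 m³.
F/M = Q·S₀ / (V·X) = 593 × 1160 / (2365 × 1760) = 0.1652 g bCOD·(g VSS·d)⁻¹.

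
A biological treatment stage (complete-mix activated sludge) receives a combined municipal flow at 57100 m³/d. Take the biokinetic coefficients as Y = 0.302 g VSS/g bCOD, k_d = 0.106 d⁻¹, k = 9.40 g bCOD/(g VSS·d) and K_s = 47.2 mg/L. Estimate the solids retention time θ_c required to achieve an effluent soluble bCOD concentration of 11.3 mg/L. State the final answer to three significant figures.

Specific growth rate at S = 11.3 mg/L: μ = YkS/(K_s+S) = 0.302·9.40·11.3/(47.2+11.3) = 0.5483 d⁻¹.
1/θ_c = 0.5483 − 0.106 = 0.4423 d⁻¹, so θ_c = 2.261 d.

θ_c ≈ 2.26 d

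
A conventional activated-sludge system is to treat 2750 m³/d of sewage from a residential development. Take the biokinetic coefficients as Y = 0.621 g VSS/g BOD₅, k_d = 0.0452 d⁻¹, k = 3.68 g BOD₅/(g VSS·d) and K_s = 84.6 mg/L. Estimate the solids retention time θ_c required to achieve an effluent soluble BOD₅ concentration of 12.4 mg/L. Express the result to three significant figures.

From 1/θ_c = Y·k·S/(K_s + S) − k_d: Y·k·S/(K_s+S) = 0.621 × 3.68 × 12.4 / (84.6 + 12.4) = 0.2921 d⁻¹.
θ_c = 1/(μ − k_d) = 1/(0.2921 − 0.0452) = 1/0.2469 = 4.050 d.

θ_c ≈ 4.05 d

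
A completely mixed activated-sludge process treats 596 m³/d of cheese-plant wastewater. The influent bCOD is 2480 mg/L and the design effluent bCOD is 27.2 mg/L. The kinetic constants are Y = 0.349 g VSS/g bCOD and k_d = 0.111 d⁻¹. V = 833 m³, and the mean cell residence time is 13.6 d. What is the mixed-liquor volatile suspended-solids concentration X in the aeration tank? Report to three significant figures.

X = Y·Q·ΔS·θ_c / [V·(1 + k_d θ_c)] = 0.349 × 596 × (2480 − 27.2) × 13.6 / [833 × (1 + 0.111 × 13.6)] = 3319 mg/L.

X ≈ 3320 mg/L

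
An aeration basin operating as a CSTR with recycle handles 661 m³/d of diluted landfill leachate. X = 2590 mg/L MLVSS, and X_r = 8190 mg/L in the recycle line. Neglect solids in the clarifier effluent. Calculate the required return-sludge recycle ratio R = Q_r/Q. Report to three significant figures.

R ≈ 0.463

R = Q_r/Q = X/(X_r − X) = 2590 / (8190 − 2590) = 0.4625.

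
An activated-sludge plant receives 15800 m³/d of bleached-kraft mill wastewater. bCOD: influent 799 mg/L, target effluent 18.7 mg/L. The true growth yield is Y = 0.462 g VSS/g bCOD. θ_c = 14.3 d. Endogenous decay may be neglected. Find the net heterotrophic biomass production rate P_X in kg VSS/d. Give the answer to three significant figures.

P_X ≈ 5700 kg VSS/d

With endogenous decay neglected, the observed yield equals the true yield: Y_obs = Y = 0.462 g VSS/g bCOD.
Q·(S₀ − S) = 15800 × (799 − 18.7) × 10⁻³ = 12329 kg/d removed.
So the net sludge growth is P_X = 0.4620 × 12329 = 5696 kg VSS/d.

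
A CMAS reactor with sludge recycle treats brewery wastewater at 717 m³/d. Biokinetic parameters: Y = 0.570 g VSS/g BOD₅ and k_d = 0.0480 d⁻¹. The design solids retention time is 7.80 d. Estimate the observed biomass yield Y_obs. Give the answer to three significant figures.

The observed yield is Y_obs = Y/(1 + k_d·θ_c) = 0.570 / (1 + 0.0480 × 7.80) = 0.570 / 1.374 = 0.4147 g VSS per g BOD₅ removed.

Y_obs ≈ 0.415 g VSS/g BOD₅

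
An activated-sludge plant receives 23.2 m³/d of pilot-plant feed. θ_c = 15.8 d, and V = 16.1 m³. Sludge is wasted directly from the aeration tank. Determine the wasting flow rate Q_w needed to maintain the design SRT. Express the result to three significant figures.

For wasting at MLVSS concentration, Q_w = V/θ_c = 16.10/15.8 = 1.019 m³/d.

Q_w ≈ 1.02 m³/d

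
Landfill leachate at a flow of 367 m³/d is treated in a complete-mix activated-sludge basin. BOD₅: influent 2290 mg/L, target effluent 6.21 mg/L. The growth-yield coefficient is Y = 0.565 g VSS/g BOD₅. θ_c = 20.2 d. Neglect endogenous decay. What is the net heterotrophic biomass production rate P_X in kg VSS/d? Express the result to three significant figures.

Since k_d ≈ 0, Y_obs = Y = 0.565 g VSS/g BOD₅.
ΔS = 2290 − 6.21 = 2284 mg/L, so the substrate removal rate is 367 × 2284/1000 = 838.2 kg BOD₅/d.
So the net sludge growth is P_X = 0.5650 × 838.2 = 473.6 kg VSS/d.

P_X ≈ 474 kg VSS/d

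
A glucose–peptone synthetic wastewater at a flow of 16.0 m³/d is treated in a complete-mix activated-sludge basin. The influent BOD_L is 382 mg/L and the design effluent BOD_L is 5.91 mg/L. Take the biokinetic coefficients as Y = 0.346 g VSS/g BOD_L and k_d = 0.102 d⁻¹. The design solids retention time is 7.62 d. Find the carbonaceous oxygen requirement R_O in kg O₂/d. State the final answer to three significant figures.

Observed yield with endogenous decay: Y_obs = Y / (1 + k_d·θ_c) = 0.346 / (1 + 0.102 × 7.62) = 0.346 / 1.777 = 0.1947 g VSS/g BOD_L.
ΔS = 382 − 5.91 = 376.1 mg/L, so the substrate removal rate is 16.0 × 376.1/1000 = 6.017 kg BOD_L/d.
Biomass synthesised: P_X = Y_obs × 6.017 = 1.171 kg VSS/d.
R_O = Q·ΔS − 1.42 P_X = 6.017 − 1.664 = 4.354 kg O₂/d.

R_O ≈ 4.35 kg O₂/d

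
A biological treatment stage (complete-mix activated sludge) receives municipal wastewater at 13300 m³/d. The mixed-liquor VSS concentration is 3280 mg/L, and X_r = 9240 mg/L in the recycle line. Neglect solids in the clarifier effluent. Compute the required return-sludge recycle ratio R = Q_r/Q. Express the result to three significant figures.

R ≈ 0.550

R = Q_r/Q = X/(X_r − X) = 3280 / (9240 − 3280) = 0.5503.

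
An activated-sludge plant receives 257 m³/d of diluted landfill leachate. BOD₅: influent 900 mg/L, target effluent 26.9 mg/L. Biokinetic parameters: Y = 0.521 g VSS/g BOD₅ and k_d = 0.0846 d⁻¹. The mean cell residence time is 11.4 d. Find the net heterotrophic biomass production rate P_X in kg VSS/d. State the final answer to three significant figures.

P_X ≈ 59.5 kg VSS/d

Observed yield with endogenous decay: Y_obs = Y / (1 + k_d·θ_c) = 0.521 / (1 + 0.0846 × 11.4) = 0.521 / 1.964 = 0.2652 g VSS/g BOD₅.
ΔS = 900 − 26.9 = 873.1 mg/L, so the substrate removal rate is 257 × 873.1/1000 = 224.4 kg BOD₅/d.
Net biomass production P_X = Y_obs × Q·(S₀ − S) = 0.2652 × 224.4 = 59.51 kg VSS/d.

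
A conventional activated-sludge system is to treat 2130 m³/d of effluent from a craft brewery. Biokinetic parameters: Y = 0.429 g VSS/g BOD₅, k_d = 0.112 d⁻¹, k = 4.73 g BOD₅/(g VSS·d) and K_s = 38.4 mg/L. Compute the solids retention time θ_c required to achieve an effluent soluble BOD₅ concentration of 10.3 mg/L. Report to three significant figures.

θ_c ≈ 3.15 d

From 1/θ_c = Y·k·S/(K_s + S) − k_d: Y·k·S/(K_s+S) = 0.429 × 4.73 × 10.3 / (38.4 + 10.3) = 0.4292 d⁻¹.
θ_c = 1/(μ − k_d) = 1/(0.4292 − 0.112) = 1/0.3172 = 3.153 d.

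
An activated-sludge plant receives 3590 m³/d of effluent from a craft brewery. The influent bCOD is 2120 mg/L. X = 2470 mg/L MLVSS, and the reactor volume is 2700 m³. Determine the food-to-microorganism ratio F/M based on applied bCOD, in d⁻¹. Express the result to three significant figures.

Food-to-microorganism ratio F/M = Q S₀ / (V X) = 3590 × 2120 / (2700 × 2470) = 1.141 d⁻¹.

F/M ≈ 1.14 d⁻¹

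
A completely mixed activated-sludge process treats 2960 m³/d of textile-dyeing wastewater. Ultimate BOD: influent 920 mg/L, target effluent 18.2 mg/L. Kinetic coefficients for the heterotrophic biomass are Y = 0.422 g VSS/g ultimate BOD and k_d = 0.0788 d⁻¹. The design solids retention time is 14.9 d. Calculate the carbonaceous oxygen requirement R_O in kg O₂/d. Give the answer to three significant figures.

R_O ≈ 1930 kg O₂/d

Correct the yield for decay: Y_obs = Y/(1 + k_d θ_c) = 0.422 / (1 + 0.0788 × 14.9) = 0.422 / 2.174 = 0.1941.
Mass of ultimate BOD removed per day: Q(S₀ − S) = 2960 × 901.8 g/m³ = 2669 kg/d.
Net sludge production P_X = 0.1941 × 2669 = 518.1 kg VSS/d.
Carbonaceous O₂ demand = substrate oxidised − cell-mass equivalent = 2669 − 1.42 × 518.1 = 1934 kg O₂/d.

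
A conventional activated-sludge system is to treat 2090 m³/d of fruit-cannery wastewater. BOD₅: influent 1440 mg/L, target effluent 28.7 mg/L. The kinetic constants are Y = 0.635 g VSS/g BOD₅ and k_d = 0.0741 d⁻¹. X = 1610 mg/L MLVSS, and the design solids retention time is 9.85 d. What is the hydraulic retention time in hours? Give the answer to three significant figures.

Rearranging the biomass balance for a CMAS with decay, V = Y·Q·ΔS·θ_c / [X·(1+k_d θ_c)] = 0.635 × 2090 × (1440 − 28.7) × 9.85 / [1610 × (1 + 0.0741 × 9.85)] = 1.84×10^7 / 2785 = 6624 m³.
τ = V/Q = 6624/2090 = 3.169 d, or 76.07 h.

τ ≈ 76.1 h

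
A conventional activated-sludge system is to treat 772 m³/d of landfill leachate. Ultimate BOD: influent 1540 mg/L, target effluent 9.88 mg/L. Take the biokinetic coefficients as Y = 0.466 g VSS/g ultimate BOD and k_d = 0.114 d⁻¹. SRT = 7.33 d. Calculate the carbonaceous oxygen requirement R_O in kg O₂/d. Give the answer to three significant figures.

R_O ≈ 755 kg O₂/d

Y_obs = Y / (1 + k_d θ_c) = 0.466 / (1 + 0.114 × 7.33) = 0.466 / 1.836 = 0.2539.
Mass of ultimate BOD removed per day: Q(S₀ − S) = 772 × 1530 g/m³ = 1181 kg/d.
Net sludge production P_X = 0.2539 × 1181 = 299.9 kg VSS/d.
R_O = Q·(S₀ − S) − 1.42·P_X = 1181 − 1.42 × 299.9 = 755.4 kg O₂/d.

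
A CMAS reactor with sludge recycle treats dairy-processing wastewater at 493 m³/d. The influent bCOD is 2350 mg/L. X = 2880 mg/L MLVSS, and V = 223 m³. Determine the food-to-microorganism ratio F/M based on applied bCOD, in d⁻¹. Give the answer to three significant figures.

F/M = applied load / biomass = Q·S₀/(V·X) = 493 × 2350 / (223.0 × 2880) = 1.804 d⁻¹.

F/M ≈ 1.80 d⁻¹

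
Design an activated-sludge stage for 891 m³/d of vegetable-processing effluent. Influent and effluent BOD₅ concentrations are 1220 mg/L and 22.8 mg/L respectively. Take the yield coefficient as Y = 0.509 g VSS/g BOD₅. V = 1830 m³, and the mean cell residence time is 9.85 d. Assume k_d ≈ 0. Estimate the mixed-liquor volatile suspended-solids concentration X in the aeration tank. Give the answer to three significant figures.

X ≈ 2920 mg/L

X = Y·Q·ΔS·θ_c / V = 0.509 × 891 × (1220 − 22.8) × 9.85 / 1830 = 2922 mg/L.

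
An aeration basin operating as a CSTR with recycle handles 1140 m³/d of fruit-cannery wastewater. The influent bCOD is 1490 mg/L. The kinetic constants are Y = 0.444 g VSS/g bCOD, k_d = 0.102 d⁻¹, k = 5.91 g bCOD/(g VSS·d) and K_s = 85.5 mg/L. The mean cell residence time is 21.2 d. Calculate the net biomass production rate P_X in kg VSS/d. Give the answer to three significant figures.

For a completely mixed reactor with recycle the Lawrence–McCarty relation gives S = K_s·(1 + k_d·θ_c) / [θ_c·(Y·k − k_d) − 1] = 85.5 × (1 + 0.102 × 21.2) / [21.2 × (0.444 × 5.91 − 0.102) − 1] = 270.4 / 52.47 = 5.153 mg/L.
The observed yield is Y_obs = Y/(1 + k_d·θ_c) = 0.444 / (1 + 0.102 × 21.2) = 0.444 / 3.162 = 0.1404 g VSS per g bCOD removed.
Q·(S₀ − S) = 1140 × (1490 − 5.15) × 10⁻³ = 1693 kg/d removed.
Net biomass production P_X = Y_obs × Q·(S₀ − S) = 0.1404 × 1693 = 237.7 kg VSS/d.

P_X ≈ 238 kg VSS/d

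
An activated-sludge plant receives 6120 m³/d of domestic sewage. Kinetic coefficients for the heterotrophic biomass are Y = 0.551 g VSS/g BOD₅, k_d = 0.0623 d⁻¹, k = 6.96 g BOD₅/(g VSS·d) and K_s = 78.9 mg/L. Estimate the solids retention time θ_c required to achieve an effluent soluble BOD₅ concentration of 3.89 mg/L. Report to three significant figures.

At the target effluent, Y k S/(K_s+S) = 0.551×6.96×3.89/82.79 = 0.1802 d⁻¹.
1/θ_c = 0.1802 − 0.0623 = 0.1179 d⁻¹, so θ_c = 8.482 d.

θ_c ≈ 8.48 d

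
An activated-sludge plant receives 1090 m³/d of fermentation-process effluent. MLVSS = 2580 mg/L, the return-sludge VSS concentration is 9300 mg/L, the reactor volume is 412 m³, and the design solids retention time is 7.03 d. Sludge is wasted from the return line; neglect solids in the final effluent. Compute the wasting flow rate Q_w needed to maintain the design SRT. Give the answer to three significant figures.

Q_w ≈ 16.3 m³/d

Wasting from the return line (neglecting effluent solids): Q_w = V·X / (θ_c·X_r) = 412.0 × 2580 / (7.03 × 9300) = 16.26 m³/d.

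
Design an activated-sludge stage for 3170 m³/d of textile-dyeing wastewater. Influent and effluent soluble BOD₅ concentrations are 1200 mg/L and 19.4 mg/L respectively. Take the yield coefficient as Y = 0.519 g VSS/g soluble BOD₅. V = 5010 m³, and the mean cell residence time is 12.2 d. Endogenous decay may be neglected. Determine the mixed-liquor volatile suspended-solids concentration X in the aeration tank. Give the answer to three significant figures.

X ≈ 4730 mg/L

Without decay, X = Y Q (S₀−S) θ_c / V = 0.519 × 3170 × (1200 − 19.4) × 12.2 / 5010 = 4730 mg/L.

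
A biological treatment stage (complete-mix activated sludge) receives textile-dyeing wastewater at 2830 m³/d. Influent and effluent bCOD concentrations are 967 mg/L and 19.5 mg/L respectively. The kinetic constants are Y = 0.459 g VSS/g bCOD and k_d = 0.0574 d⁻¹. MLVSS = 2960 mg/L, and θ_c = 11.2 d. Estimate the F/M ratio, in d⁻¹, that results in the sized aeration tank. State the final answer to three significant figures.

F/M ≈ 0.326 d⁻¹

Steady-state biomass mass balance: V·X·(1 + k_d·θ_c) = Y·Q·(S₀ − S)·θ_c, so V = 0.459 × 2830 × (967 − 19.5) × 11.2 / [2960 × (1 + 0.0574 × 11.2)] = 1.38×10^7 / 4863 = 2835 m³.
F/M = applied load / biomass = Q·S₀/(V·X) = 2830 × 967 / (2835 × 2960) = 0.3262 d⁻¹.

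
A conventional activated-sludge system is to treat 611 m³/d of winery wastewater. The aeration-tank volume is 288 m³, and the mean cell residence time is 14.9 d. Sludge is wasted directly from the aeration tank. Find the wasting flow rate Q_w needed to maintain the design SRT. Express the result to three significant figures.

Q_w ≈ 19.3 m³/d

Wasting from the aeration tank: Q_w = V / θ_c = 288.0 / 14.9 = 19.33 m³/d.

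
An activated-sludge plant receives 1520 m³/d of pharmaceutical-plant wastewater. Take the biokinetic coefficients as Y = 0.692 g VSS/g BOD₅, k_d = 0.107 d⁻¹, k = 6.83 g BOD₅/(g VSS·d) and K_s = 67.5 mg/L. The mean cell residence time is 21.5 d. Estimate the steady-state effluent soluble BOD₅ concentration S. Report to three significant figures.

For a completely mixed reactor with recycle the Lawrence–McCarty relation gives S = K_s·(1 + k_d·θ_c) / [θ_c·(Y·k − k_d) − 1] = 67.5 × (1 + 0.107 × 21.5) / [21.5 × (0.692 × 6.83 − 0.107) − 1] = 222.8 / 98.32 = 2.266 mg/L.

S ≈ 2.27 mg/L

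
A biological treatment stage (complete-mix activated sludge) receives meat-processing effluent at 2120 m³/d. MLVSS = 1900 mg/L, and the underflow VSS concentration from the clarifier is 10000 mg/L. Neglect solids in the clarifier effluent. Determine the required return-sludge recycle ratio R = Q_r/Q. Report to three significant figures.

Solids balance on the clarifier gives (1+R)X = R·X_r, so R = X/(X_r − X) = 1900 / (10000 − 1900) = 0.2346.

R ≈ 0.235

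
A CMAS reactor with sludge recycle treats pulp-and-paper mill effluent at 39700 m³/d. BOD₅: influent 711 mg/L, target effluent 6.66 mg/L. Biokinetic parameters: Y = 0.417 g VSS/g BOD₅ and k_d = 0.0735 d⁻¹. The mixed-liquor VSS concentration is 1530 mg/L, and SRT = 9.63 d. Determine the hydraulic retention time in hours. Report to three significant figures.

τ ≈ 26.0 h

Steady-state biomass mass balance: V·X·(1 + k_d·θ_c) = Y·Q·(S₀ − S)·θ_c, so V = 0.417 × 39700 × (711 − 6.66) × 9.63 / [1530 × (1 + 0.0735 × 9.63)] = 1.12×10^8 / 2613 = 42974 m³.
HRT = V/Q = 42974 m³ / 39700 m³·d⁻¹ = 1.082 d × 24 = 25.98 h.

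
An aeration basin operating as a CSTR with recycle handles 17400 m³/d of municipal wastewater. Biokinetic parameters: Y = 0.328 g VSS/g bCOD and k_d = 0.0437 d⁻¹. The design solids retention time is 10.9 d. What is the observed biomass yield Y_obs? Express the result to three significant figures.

Y_obs = Y / (1 + k_d θ_c) = 0.328 / (1 + 0.0437 × 10.9) = 0.328 / 1.476 = 0.2222.

Y_obs ≈ 0.222 g VSS/g bCOD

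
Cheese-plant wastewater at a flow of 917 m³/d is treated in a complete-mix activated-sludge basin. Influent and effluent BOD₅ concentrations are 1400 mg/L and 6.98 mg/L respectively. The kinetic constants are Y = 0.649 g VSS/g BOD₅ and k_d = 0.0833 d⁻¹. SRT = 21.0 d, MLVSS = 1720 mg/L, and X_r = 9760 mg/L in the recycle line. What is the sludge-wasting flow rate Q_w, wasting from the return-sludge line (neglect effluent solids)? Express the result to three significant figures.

Q_w ≈ 30.9 m³/d

Steady-state biomass mass balance: V·X·(1 + k_d·θ_c) = Y·Q·(S₀ − S)·θ_c, so V = 0.649 × 917 × (1400 − 6.98) × 21.0 / [1720 × (1 + 0.0833 × 21.0)] = 1.74×10^7 / 4729 = 3682 m³.
θ_c = V·X/(Q_w·X_r) when wasting from the recycle, so Q_w = V·X/(θ_c·X_r) = 3682 × 1720 / (21.0 × 9760) = 30.90 m³/d.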